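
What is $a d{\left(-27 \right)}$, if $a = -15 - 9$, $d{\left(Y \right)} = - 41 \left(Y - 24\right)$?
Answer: $-50184$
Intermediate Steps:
$d{\left(Y \right)} = 984 - 41 Y$ ($d{\left(Y \right)} = - 41 \left(-24 + Y\right) = 984 - 41 Y$)
$a = -24$ ($a = -15 - 9 = -24$)
$a d{\left(-27 \right)} = - 24 \left(984 - -1107\right) = - 24 \left(984 + 1107\right) = \left(-24\right) 2091 = -50184$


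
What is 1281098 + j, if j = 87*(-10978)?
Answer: 326012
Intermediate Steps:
j = -955086
1281098 + j = 1281098 - 955086 = 326012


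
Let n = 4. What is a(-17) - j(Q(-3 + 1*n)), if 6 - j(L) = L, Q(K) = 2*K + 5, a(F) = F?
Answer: -16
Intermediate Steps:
Q(K) = 5 + 2*K
j(L) = 6 - L
a(-17) - j(Q(-3 + 1*n)) = -17 - (6 - (5 + 2*(-3 + 1*4))) = -17 - (6 - (5 + 2*(-3 + 4))) = -17 - (6 - (5 + 2*1)) = -17 - (6 - (5 + 2)) = -17 - (6 - 1*7) = -17 - (6 - 7) = -17 - 1*(-1) = -17 + 1 = -16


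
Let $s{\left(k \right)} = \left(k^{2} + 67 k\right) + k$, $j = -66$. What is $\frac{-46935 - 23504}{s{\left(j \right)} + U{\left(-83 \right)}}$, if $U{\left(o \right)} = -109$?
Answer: $\frac{70439}{241} \approx 292.28$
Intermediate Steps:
$s{\left(k \right)} = k^{2} + 68 k$
$\frac{-46935 - 23504}{s{\left(j \right)} + U{\left(-83 \right)}} = \frac{-46935 - 23504}{- 66 \left(68 - 66\right) - 109} = - \frac{70439}{\left(-66\right) 2 - 109} = - \frac{70439}{-132 - 109} = - \frac{70439}{-241} = \left(-70439\right) \left(- \frac{1}{241}\right) = \frac{70439}{241}$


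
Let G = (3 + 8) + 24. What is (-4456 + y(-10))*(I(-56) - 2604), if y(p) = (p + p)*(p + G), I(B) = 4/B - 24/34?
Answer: 219457698/17 ≈ 1.2909e+7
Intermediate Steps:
G = 35 (G = 11 + 24 = 35)
I(B) = -12/17 + 4/B (I(B) = 4/B - 24*1/34 = 4/B - 12/17 = -12/17 + 4/B)
y(p) = 2*p*(35 + p) (y(p) = (p + p)*(p + 35) = (2*p)*(35 + p) = 2*p*(35 + p))
(-4456 + y(-10))*(I(-56) - 2604) = (-4456 + 2*(-10)*(35 - 10))*((-12/17 + 4/(-56)) - 2604) = (-4456 + 2*(-10)*25)*((-12/17 + 4*(-1/56)) - 2604) = (-4456 - 500)*((-12/17 - 1/14) - 2604) = -4956*(-185/238 - 2604) = -4956*(-619937/238) = 219457698/17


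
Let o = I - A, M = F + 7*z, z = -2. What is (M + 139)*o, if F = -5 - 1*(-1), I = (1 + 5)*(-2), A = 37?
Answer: -5929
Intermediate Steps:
I = -12 (I = 6*(-2) = -12)
F = -4 (F = -5 + 1 = -4)
M = -18 (M = -4 + 7*(-2) = -4 - 14 = -18)
o = -49 (o = -12 - 1*37 = -12 - 37 = -49)
(M + 139)*o = (-18 + 139)*(-49) = 121*(-49) = -5929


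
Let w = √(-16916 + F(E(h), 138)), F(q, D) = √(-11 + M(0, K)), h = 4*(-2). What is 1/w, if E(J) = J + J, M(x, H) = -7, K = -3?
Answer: (-16916 + 3*I*√2)^(-½) ≈ 9.64e-7 - 0.0076887*I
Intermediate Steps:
h = -8
E(J) = 2*J
F(q, D) = 3*I*√2 (F(q, D) = √(-11 - 7) = √(-18) = 3*I*√2)
w = √(-16916 + 3*I*√2) ≈ 0.016 + 130.06*I
1/w = 1/(√(-16916 + 3*I*√2)) = (-16916 + 3*I*√2)^(-½)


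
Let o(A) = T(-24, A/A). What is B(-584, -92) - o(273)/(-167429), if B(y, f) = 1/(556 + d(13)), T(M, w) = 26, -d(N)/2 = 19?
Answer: 180897/86728222 ≈ 0.0020858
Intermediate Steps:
d(N) = -38 (d(N) = -2*19 = -38)
o(A) = 26
B(y, f) = 1/518 (B(y, f) = 1/(556 - 38) = 1/518)
B(-584, -92) - o(273)/(-167429) = 1/518 - 26/(-167429) = 1/518 - 26*(-1)/167429 = 1/518 - 1*(-26/167429) = 1/518 + 26/167429 = 180897/86728222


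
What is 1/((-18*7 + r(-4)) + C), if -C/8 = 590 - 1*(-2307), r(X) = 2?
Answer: -1/23300 ≈ -4.2918e-5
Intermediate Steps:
C = -23176 (C = -8*(590 - 1*(-2307)) = -8*(590 + 2307) = -8*2897 = -23176)
1/((-18*7 + r(-4)) + C) = 1/((-18*7 + 2) - 23176) = 1/((-126 + 2) - 23176) = 1/(-124 - 23176) = 1/(-23300) = -1/23300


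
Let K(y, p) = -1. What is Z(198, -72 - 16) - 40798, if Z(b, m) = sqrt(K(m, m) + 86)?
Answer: -40798 + sqrt(85) ≈ -40789.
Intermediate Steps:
Z(b, m) = sqrt(85) (Z(b, m) = sqrt(-1 + 86) = sqrt(85))
Z(198, -72 - 16) - 40798 = sqrt(85) - 40798 = -40798 + sqrt(85)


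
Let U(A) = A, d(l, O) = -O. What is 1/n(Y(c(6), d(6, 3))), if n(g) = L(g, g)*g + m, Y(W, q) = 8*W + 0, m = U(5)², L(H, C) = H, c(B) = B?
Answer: 1/2329 ≈ 0.00042937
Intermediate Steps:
m = 25 (m = 5² = 25)
Y(W, q) = 8*W
n(g) = 25 + g² (n(g) = g*g + 25 = g² + 25 = 25 + g²)
1/n(Y(c(6), d(6, 3))) = 1/(25 + (8*6)²) = 1/(25 + 48²) = 1/(25 + 2304) = 1/2329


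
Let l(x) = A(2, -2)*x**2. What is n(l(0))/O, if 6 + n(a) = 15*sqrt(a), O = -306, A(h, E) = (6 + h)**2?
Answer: 1/51 ≈ 0.019608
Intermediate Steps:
l(x) = 64*x**2 (l(x) = (6 + 2)**2*x**2 = 8**2*x**2 = 64*x**2)
n(a) = -6 + 15*sqrt(a)
n(l(0))/O = (-6 + 15*sqrt(64*0**2))/(-306) = (-6 + 15*sqrt(64*0))*(-1/306) = (-6 + 15*sqrt(0))*(-1/306) = (-6 + 15*0)*(-1/306) = (-6 + 0)*(-1/306) = -6*(-1/306) = 1/51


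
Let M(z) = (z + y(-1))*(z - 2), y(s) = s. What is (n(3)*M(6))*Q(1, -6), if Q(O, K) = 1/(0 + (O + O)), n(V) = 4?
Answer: 40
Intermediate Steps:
Q(O, K) = 1/(2*O) (Q(O, K) = 1/(0 + 2*O) = 1/(2*O))
M(z) = (-1 + z)*(-2 + z) (M(z) = (z - 1)*(z - 2) = (-1 + z)*(-2 + z))
(n(3)*M(6))*Q(1, -6) = (4*(2 + 6² - 3*6))*((½)/1) = (4*(2 + 36 - 18))*((½)*1) = (4*20)*(½) = 80*(½) = 40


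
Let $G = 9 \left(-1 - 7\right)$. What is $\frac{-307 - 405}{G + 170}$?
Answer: $- \frac{356}{49} \approx -7.2653$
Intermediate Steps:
$G = -72$ ($G = 9 \left(-8\right) = -72$)
$\frac{-307 - 405}{G + 170} = \frac{-307 - 405}{-72 + 170} = - \frac{712}{98} = \left(-712\right) \frac{1}{98} = - \frac{356}{49}$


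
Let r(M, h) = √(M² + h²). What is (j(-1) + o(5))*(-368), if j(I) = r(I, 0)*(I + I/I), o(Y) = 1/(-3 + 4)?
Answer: -368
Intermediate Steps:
o(Y) = 1 (o(Y) = 1/1 = 1)
j(I) = √(I²)*(1 + I) (j(I) = √(I² + 0²)*(I + I/I) = √(I² + 0)*(I + 1) = √(I²)*(1 + I))
(j(-1) + o(5))*(-368) = (√((-1)²)*(1 - 1) + 1)*(-368) = (√1*0 + 1)*(-368) = (1*0 + 1)*(-368) = (0 + 1)*(-368) = 1*(-368) = -368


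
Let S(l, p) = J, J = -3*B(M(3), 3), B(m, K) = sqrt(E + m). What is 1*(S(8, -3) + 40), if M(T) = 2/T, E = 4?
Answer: 40 - sqrt(42) ≈ 33.519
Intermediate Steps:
B(m, K) = sqrt(4 + m)
J = -sqrt(42) (J = -3*sqrt(4 + 2/3) = -sqrt(42) ≈ -6.4807)
S(l, p) = -sqrt(42)
1*(S(8, -3) + 40) = 1*(-sqrt(42) + 40) = 1*(40 - sqrt(42)) = 40 - sqrt(42)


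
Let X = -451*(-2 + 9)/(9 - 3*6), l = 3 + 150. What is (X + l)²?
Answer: 20557156/81 ≈ 2.5379e+5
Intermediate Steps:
l = 153
X = 3157/9 (X = -451*7/(9 - 18) = -451/((⅐)*(-9)) = -451/(-9/7) = -451*(-7/9) = 3157/9 ≈ 350.78)
(X + l)² = (3157/9 + 153)² = (4534/9)² = 20557156/81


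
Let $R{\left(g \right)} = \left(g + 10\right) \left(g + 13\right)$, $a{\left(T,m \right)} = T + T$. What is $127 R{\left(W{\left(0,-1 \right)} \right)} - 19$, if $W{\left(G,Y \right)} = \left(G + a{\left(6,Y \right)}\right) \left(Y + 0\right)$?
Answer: $-273$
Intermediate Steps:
$a{\left(T,m \right)} = 2 T$
$W{\left(G,Y \right)} = Y \left(12 + G\right)$ ($W{\left(G,Y \right)} = \left(G + 2 \cdot 6\right) \left(Y + 0\right) = \left(G + 12\right) Y = \left(12 + G\right) Y = Y \left(12 + G\right)$)
$R{\left(g \right)} = \left(10 + g\right) \left(13 + g\right)$
$127 R{\left(W{\left(0,-1 \right)} \right)} - 19 = 127 \left(130 + \left(- (12 + 0)\right)^{2} + 23 \left(- (12 + 0)\right)\right) - 19 = 127 \left(130 + \left(\left(-1\right) 12\right)^{2} + 23 \left(\left(-1\right) 12\right)\right) - 19 = 127 \left(130 + \left(-12\right)^{2} + 23 \left(-12\right)\right) - 19 = 127 \left(130 + 144 - 276\right) - 19 = 127 \left(-2\right) - 19 = -254 - 19 = -273$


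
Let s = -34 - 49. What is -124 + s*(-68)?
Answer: 5520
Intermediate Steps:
s = -83
-124 + s*(-68) = -124 - 83*(-68) = -124 + 5644 = 5520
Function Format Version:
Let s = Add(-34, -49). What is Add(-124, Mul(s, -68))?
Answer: 5520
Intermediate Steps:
s = -83
Add(-124, Mul(s, -68)) = Add(-124, Mul(-83, -68)) = Add(-124, 5644) = 5520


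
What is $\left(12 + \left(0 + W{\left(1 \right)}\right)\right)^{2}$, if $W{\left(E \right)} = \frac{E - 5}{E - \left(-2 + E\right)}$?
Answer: $100$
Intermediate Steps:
$W{\left(E \right)} = - \frac{5}{2} + \frac{E}{2}$ ($W{\left(E \right)} = \frac{-5 + E}{2} = \left(-5 + E\right) \frac{1}{2} = - \frac{5}{2} + \frac{E}{2}$)
$\left(12 + \left(0 + W{\left(1 \right)}\right)\right)^{2} = \left(12 + \left(0 + \left(- \frac{5}{2} + \frac{1}{2} \cdot 1\right)\right)\right)^{2} = \left(12 + \left(0 + \left(- \frac{5}{2} + \frac{1}{2}\right)\right)\right)^{2} = \left(12 + \left(0 - 2\right)\right)^{2} = \left(12 - 2\right)^{2} = 10^{2} = 100$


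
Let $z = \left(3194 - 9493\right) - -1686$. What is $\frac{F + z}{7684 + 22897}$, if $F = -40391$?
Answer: $- \frac{45004}{30581} \approx -1.4716$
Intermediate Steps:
$z = -4613$ ($z = -6299 + 1686 = -4613$)
$\frac{F + z}{7684 + 22897} = \frac{-40391 - 4613}{7684 + 22897} = - \frac{45004}{30581}$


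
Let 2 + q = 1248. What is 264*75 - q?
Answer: 18554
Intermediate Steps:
q = 1246 (q = -2 + 1248 = 1246)
264*75 - q = 264*75 - 1*1246 = 19800 - 1246 = 18554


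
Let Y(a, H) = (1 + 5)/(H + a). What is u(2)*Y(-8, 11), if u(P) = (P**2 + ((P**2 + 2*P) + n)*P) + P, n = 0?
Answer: 44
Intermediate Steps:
Y(a, H) = 6/(H + a)
u(P) = P + P**2 + P*(P**2 + 2*P) (u(P) = (P**2 + ((P**2 + 2*P) + 0)*P) + P = (P**2 + (P**2 + 2*P)*P) + P = (P**2 + P*(P**2 + 2*P)) + P = P + P**2 + P*(P**2 + 2*P))
u(2)*Y(-8, 11) = (2*(1 + 2**2 + 3*2))*(6/(11 - 8)) = (2*(1 + 4 + 6))*(6/3) = (2*11)*(6*(1/3)) = 22*2 = 44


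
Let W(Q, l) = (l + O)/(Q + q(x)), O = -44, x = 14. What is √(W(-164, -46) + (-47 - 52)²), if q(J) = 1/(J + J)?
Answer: 3*√22954444489/4591 ≈ 99.003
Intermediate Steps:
q(J) = 1/(2*J)
W(Q, l) = (-44 + l)/(1/28 + Q) (W(Q, l) = (l - 44)/(Q + (½)/14) = (-44 + l)/(Q + (½)*(1/14)) = (-44 + l)/(Q + 1/28) = (-44 + l)/(1/28 + Q))
√(W(-164, -46) + (-47 - 52)²) = √(28*(-44 - 46)/(1 + 28*(-164)) + (-47 - 52)²) = √(28*(-90)/(1 - 4592) + (-99)²) = √(28*(-90)/(-4591) + 9801) = √(28*(-1/4591)*(-90) + 9801) = √(2520/4591 + 9801) = √(44998911/4591) = 3*√22954444489/4591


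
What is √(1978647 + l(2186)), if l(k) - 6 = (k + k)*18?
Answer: 313*√21 ≈ 1434.3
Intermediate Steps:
l(k) = 6 + 36*k (l(k) = 6 + (k + k)*18 = 6 + (2*k)*18 = 6 + 36*k)
√(1978647 + l(2186)) = √(1978647 + (6 + 36*2186)) = √(1978647 + (6 + 78696)) = √(1978647 + 78702) = √2057349 = 313*√21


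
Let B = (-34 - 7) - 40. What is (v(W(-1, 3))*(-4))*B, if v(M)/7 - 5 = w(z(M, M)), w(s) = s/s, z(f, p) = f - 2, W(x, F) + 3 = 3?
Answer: 13608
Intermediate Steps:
W(x, F) = 0 (W(x, F) = -3 + 3 = 0)
B = -81 (B = -41 - 40 = -81)
z(f, p) = -2 + f
w(s) = 1
v(M) = 42 (v(M) = 35 + 7*1 = 35 + 7 = 42)
(v(W(-1, 3))*(-4))*B = (42*(-4))*(-81) = -168*(-81) = 13608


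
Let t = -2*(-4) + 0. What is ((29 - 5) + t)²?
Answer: 1024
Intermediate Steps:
t = 8 (t = 8 + 0 = 8)
((29 - 5) + t)² = ((29 - 5) + 8)² = (24 + 8)² = 32² = 1024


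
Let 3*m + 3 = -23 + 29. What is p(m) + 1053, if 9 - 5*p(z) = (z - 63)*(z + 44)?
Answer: 8064/5 ≈ 1612.8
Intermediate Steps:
m = 1 (m = -1 + (-23 + 29)/3 = -1 + (1/3)*6 = -1 + 2 = 1)
p(z) = 9/5 - (-63 + z)*(44 + z)/5 (p(z) = 9/5 - (z - 63)*(z + 44)/5 = 9/5 - (-63 + z)*(44 + z)/5)
p(m) + 1053 = (2781/5 - 1/5*1**2 + (19/5)*1) + 1053 = (2781/5 - 1/5*1 + 19/5) + 1053 = (2781/5 - 1/5 + 19/5) + 1053 = 2799/5 + 1053 = 8064/5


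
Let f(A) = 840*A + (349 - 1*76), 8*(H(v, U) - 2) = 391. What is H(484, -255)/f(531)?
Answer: 407/3570504 ≈ 0.00011399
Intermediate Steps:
H(v, U) = 407/8 (H(v, U) = 2 + (1/8)*391 = 2 + 391/8 = 407/8)
f(A) = 273 + 840*A (f(A) = 840*A + (349 - 76) = 840*A + 273 = 273 + 840*A)
H(484, -255)/f(531) = 407/(8*(273 + 840*531)) = 407/(8*(273 + 446040)) = (407/8)/446313 = (407/8)*(1/446313) = 407/3570504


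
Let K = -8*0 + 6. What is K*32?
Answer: 192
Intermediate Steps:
K = 6 (K = 0 + 6 = 6)
K*32 = 6*32 = 192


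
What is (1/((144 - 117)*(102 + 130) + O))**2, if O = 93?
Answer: 1/40411449 ≈ 2.4745e-8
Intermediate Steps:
(1/((144 - 117)*(102 + 130) + O))**2 = (1/((144 - 117)*(102 + 130) + 93))**2 = (1/(27*232 + 93))**2 = (1/(6264 + 93))**2 = (1/6357)**2 = 1/40411449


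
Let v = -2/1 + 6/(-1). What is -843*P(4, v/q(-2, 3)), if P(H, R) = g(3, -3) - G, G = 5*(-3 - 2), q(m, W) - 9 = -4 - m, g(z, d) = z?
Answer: -23604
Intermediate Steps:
v = -8 (v = -2*1 + 6*(-1) = -2 - 6 = -8)
q(m, W) = 5 - m (q(m, W) = 9 + (-4 - m) = 5 - m)
G = -25 (G = 5*(-5) = -25)
P(H, R) = 28 (P(H, R) = 3 - 1*(-25) = 3 + 25 = 28)
-843*P(4, v/q(-2, 3)) = -843*28 = -23604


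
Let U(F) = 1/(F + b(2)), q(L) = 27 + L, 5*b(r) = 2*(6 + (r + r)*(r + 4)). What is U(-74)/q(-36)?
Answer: 1/558 ≈ 0.0017921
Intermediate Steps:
b(r) = 12/5 + 4*r*(4 + r)/5 (b(r) = (2*(6 + (r + r)*(r + 4)))/5 = (2*(6 + (2*r)*(4 + r)))/5 = (2*(6 + 2*r*(4 + r)))/5 = (12 + 4*r*(4 + r))/5 = 12/5 + 4*r*(4 + r)/5)
U(F) = 1/(12 + F) (U(F) = 1/(F + (12/5 + (⅘)*2² + (16/5)*2)) = 1/(F + (12/5 + (⅘)*4 + 32/5)) = 1/(F + (12/5 + 16/5 + 32/5)) = 1/(F + 12) = 1/(12 + F))
U(-74)/q(-36) = 1/((12 - 74)*(27 - 36)) = 1/(-62*(-9)) = -1/62*(-⅑) = 1/558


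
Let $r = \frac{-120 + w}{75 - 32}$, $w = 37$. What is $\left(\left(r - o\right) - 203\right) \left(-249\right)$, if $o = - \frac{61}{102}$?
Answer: $\frac{74384683}{1462} \approx 50879.0$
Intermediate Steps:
$r = - \frac{83}{43}$ ($r = \frac{-120 + 37}{75 - 32} = - \frac{83}{43} \approx -1.9302$)
$o = - \frac{61}{102}$ ($o = \left(-61\right) \frac{1}{102} = - \frac{61}{102} \approx -0.59804$)
$\left(\left(r - o\right) - 203\right) \left(-249\right) = \left(\left(- \frac{83}{43} - - \frac{61}{102}\right) - 203\right) \left(-249\right) = \left(\left(- \frac{83}{43} + \frac{61}{102}\right) - 203\right) \left(-249\right) = \left(- \frac{5843}{4386} - 203\right) \left(-249\right) = \left(- \frac{896201}{4386}\right) \left(-249\right) = \frac{74384683}{1462}$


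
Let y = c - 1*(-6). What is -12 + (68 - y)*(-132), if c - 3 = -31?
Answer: -11892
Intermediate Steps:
c = -28 (c = 3 - 31 = -28)
y = -22 (y = -28 - 1*(-6) = -28 + 6 = -22)
-12 + (68 - y)*(-132) = -12 + (68 - 1*(-22))*(-132) = -12 + (68 + 22)*(-132) = -12 + 90*(-132) = -12 - 11880 = -11892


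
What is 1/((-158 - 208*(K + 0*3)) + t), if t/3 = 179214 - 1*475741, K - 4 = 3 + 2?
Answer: -1/891611 ≈ -1.1216e-6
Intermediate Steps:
K = 9 (K = 4 + (3 + 2) = 4 + 5 = 9)
t = -889581 (t = 3*(179214 - 1*475741) = 3*(179214 - 475741) = 3*(-296527) = -889581)
1/((-158 - 208*(K + 0*3)) + t) = 1/((-158 - 208*(9 + 0*3)) - 889581) = 1/((-158 - 208*(9 + 0)) - 889581) = 1/((-158 - 208*9) - 889581) = 1/((-158 - 1872) - 889581) = 1/(-2030 - 889581) = 1/(-891611) = -1/891611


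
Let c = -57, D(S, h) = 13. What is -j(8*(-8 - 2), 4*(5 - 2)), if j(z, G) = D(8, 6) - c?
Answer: -70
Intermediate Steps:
j(z, G) = 70 (j(z, G) = 13 - 1*(-57) = 13 + 57 = 70)
-j(8*(-8 - 2), 4*(5 - 2)) = -1*70 = -70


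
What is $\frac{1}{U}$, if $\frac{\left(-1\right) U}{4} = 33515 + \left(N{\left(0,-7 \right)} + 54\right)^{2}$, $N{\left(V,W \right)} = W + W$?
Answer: $- \frac{1}{140460} \approx -7.1195 \cdot 10^{-6}$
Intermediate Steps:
$N{\left(V,W \right)} = 2 W$
$U = -140460$ ($U = - 4 \left(33515 + \left(2 \left(-7\right) + 54\right)^{2}\right) = - 4 \left(33515 + \left(-14 + 54\right)^{2}\right) = - 4 \left(33515 + 40^{2}\right) = - 4 \left(33515 + 1600\right) = \left(-4\right) 35115 = -140460$)
$\frac{1}{U} = \frac{1}{-140460} = - \frac{1}{140460}$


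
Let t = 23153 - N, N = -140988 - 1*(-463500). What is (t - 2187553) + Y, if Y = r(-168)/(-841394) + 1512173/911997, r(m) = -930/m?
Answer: -53433174930026903447/21485766506904 ≈ -2.4869e+6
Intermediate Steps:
Y = 35625190737001/21485766506904 (Y = -930/(-168)/(-841394) + 1512173/911997 = -930*(-1/168)*(-1/841394) + 1512173*(1/911997) = (155/28)*(-1/841394) + 1512173/911997 = -155/23559032 + 1512173/911997 = 35625190737001/21485766506904 ≈ 1.6581)
N = 322512 (N = -140988 + 463500 = 322512)
t = -299359 (t = 23153 - 1*322512 = 23153 - 322512 = -299359)
(t - 2187553) + Y = (-299359 - 2187553) + 35625190737001/21485766506904 = -2486912 + 35625190737001/21485766506904 = -53433174930026903447/21485766506904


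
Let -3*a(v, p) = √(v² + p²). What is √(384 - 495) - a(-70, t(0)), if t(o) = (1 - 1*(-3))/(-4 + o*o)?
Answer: 13*√29/3 + I*√111 ≈ 23.336 + 10.536*I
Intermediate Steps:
t(o) = 4/(-4 + o²) (t(o) = (1 + 3)/(-4 + o²) = 4/(-4 + o²))
a(v, p) = -√(p² + v²)/3 (a(v, p) = -√(v² + p²)/3 = -√(p² + v²)/3)
√(384 - 495) - a(-70, t(0)) = √(384 - 495) - (-1)*√((4/(-4 + 0²))² + (-70)²)/3 = √(-111) - (-1)*√((4/(-4 + 0))² + 4900)/3 = I*√111 - (-1)*√((4/(-4))² + 4900)/3 = I*√111 - (-1)*√((4*(-¼))² + 4900)/3 = I*√111 - (-1)*√((-1)² + 4900)/3 = I*√111 - (-1)*√(1 + 4900)/3 = I*√111 - (-1)*√4901/3 = I*√111 - (-1)*13*√29/3 = I*√111 - (-13)*√29/3 = I*√111 + 13*√29/3 = 13*√29/3 + I*√111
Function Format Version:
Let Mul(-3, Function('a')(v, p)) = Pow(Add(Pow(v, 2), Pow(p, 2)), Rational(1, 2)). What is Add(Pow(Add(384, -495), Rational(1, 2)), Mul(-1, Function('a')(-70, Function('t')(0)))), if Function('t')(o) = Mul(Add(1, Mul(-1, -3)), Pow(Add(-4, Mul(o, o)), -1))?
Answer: Add(Mul(Rational(13, 3), Pow(29, Rational(1, 2))), Mul(I, Pow(111, Rational(1, 2)))) ≈ Add(23.336, Mul(10.536, I))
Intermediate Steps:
Function('t')(o) = Mul(4, Pow(Add(-4, Pow(o, 2)), -1)) (Function('t')(o) = Mul(Add(1, 3), Pow(Add(-4, Pow(o, 2)), -1)) = Mul(4, Pow(Add(-4, Pow(o, 2)), -1)))
Function('a')(v, p) = Mul(Rational(-1, 3), Pow(Add(Pow(p, 2), Pow(v, 2)), Rational(1, 2))) (Function('a')(v, p) = Mul(Rational(-1, 3), Pow(Add(Pow(v, 2), Pow(p, 2)), Rational(1, 2))) = Mul(Rational(-1, 3), Pow(Add(Pow(p, 2), Pow(v, 2)), Rational(1, 2))))
Add(Pow(Add(384, -495), Rational(1, 2)), Mul(-1, Function('a')(-70, Function('t')(0)))) = Add(Pow(Add(384, -495), Rational(1, 2)), Mul(-1, Mul(Rational(-1, 3), Pow(Add(Pow(Mul(4, Pow(Add(-4, Pow(0, 2)), -1)), 2), Pow(-70, 2)), Rational(1, 2))))) = Add(Pow(-111, Rational(1, 2)), Mul(-1, Mul(Rational(-1, 3), Pow(Add(Pow(Mul(4, Pow(Add(-4, 0), -1)), 2), 4900), Rational(1, 2))))) = Add(Mul(I, Pow(111, Rational(1, 2))), Mul(-1, Mul(Rational(-1, 3), Pow(Add(Pow(Mul(4, Pow(-4, -1)), 2), 4900), Rational(1, 2))))) = Add(Mul(I, Pow(111, Rational(1, 2))), Mul(-1, Mul(Rational(-1, 3), Pow(Add(Pow(Mul(4, Rational(-1, 4)), 2), 4900), Rational(1, 2))))) = Add(Mul(I, Pow(111, Rational(1, 2))), Mul(-1, Mul(Rational(-1, 3), Pow(Add(Pow(-1, 2), 4900), Rational(1, 2))))) = Add(Mul(I, Pow(111, Rational(1, 2))), Mul(-1, Mul(Rational(-1, 3), Pow(Add(1, 4900), Rational(1, 2))))) = Add(Mul(I, Pow(111, Rational(1, 2))), Mul(-1, Mul(Rational(-1, 3), Pow(4901, Rational(1, 2))))) = Add(Mul(I, Pow(111, Rational(1, 2))), Mul(-1, Mul(Rational(-1, 3), Mul(13, Pow(29, Rational(1, 2)))))) = Add(Mul(I, Pow(111, Rational(1, 2))), Mul(-1, Mul(Rational(-13, 3), Pow(29, Rational(1, 2))))) = Add(Mul(I, Pow(111, Rational(1, 2))), Mul(Rational(13, 3), Pow(29, Rational(1, 2)))) = Add(Mul(Rational(13, 3), Pow(29, Rational(1, 2))), Mul(I, Pow(111, Rational(1, 2))))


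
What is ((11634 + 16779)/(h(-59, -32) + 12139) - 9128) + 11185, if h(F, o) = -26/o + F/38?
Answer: 7599031319/3690031 ≈ 2059.3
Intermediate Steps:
h(F, o) = -26/o + F/38 (h(F, o) = -26/o + F*(1/38) = -26/o + F/38)
((11634 + 16779)/(h(-59, -32) + 12139) - 9128) + 11185 = ((11634 + 16779)/((-26/(-32) + (1/38)*(-59)) + 12139) - 9128) + 11185 = (28413/((-26*(-1/32) - 59/38) + 12139) - 9128) + 11185 = (28413/((13/16 - 59/38) + 12139) - 9128) + 11185 = (28413/(-225/304 + 12139) - 9128) + 11185 = (28413/(3690031/304) - 9128) + 11185 = (28413*(304/3690031) - 9128) + 11185 = (8637552/3690031 - 9128) + 11185 = -33673965416/3690031 + 11185 = 7599031319/3690031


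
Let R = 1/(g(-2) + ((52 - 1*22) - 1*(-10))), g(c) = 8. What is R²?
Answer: 1/2304 ≈ 0.00043403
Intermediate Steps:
R = 1/48 (R = 1/(8 + ((52 - 1*22) - 1*(-10))) = 1/(8 + ((52 - 22) + 10)) = 1/(8 + (30 + 10)) = 1/(8 + 40) = 1/48 ≈ 0.020833)
R² = (1/48)² = 1/2304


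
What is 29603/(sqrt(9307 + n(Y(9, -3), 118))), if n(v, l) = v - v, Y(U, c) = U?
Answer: 29603*sqrt(9307)/9307 ≈ 306.85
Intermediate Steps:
n(v, l) = 0
29603/(sqrt(9307 + n(Y(9, -3), 118))) = 29603/(sqrt(9307 + 0)) = 29603/(sqrt(9307)) = 29603*(sqrt(9307)/9307) = 29603*sqrt(9307)/9307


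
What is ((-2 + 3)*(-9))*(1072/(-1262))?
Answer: 4824/631 ≈ 7.6450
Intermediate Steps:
((-2 + 3)*(-9))*(1072/(-1262)) = (1*(-9))*(1072*(-1/1262)) = -9*(-536/631) = 4824/631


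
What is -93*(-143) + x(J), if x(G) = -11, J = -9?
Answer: 13288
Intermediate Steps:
-93*(-143) + x(J) = -93*(-143) - 11 = 13299 - 11 = 13288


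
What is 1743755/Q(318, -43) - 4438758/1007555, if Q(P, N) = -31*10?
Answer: -351661016801/62468410 ≈ -5629.4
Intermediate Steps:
Q(P, N) = -310
1743755/Q(318, -43) - 4438758/1007555 = 1743755/(-310) - 4438758/1007555 = 1743755*(-1/310) - 4438758*1/1007555 = -348751/62 - 4438758/1007555 = -351661016801/62468410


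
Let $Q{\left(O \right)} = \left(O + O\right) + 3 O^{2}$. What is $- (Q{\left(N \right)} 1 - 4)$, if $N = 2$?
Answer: $-12$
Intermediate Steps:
$Q{\left(O \right)} = 2 O + 3 O^{2}$
$- (Q{\left(N \right)} 1 - 4) = - (2 \left(2 + 3 \cdot 2\right) 1 - 4) = - (2 \left(2 + 6\right) 1 - 4) = - (2 \cdot 8 \cdot 1 - 4) = - (16 \cdot 1 - 4) = - (16 - 4) = \left(-1\right) 12 = -12$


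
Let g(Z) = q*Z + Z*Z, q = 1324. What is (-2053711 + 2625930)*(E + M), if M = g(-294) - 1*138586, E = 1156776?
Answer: 409348306030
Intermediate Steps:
g(Z) = Z² + 1324*Z (g(Z) = 1324*Z + Z*Z = 1324*Z + Z² = Z² + 1324*Z)
M = -441406 (M = -294*(1324 - 294) - 1*138586 = -294*1030 - 138586 = -302820 - 138586 = -441406)
(-2053711 + 2625930)*(E + M) = (-2053711 + 2625930)*(1156776 - 441406) = 572219*715370 = 409348306030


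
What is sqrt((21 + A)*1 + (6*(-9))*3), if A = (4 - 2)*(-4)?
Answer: I*sqrt(149) ≈ 12.207*I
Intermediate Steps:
A = -8 (A = 2*(-4) = -8)
sqrt((21 + A)*1 + (6*(-9))*3) = sqrt((21 - 8)*1 + (6*(-9))*3) = sqrt(13*1 - 54*3) = sqrt(13 - 162) = sqrt(-149) = I*sqrt(149)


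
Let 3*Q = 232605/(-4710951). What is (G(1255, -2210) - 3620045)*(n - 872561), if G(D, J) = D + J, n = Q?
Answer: 1653828259002174000/523439 ≈ 3.1595e+12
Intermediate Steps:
Q = -8615/523439 (Q = (232605/(-4710951))/3 = (232605*(-1/4710951))/3 = (⅓)*(-25845/523439) = -8615/523439 ≈ -0.016458)
n = -8615/523439 ≈ -0.016458
(G(1255, -2210) - 3620045)*(n - 872561) = ((1255 - 2210) - 3620045)*(-8615/523439 - 872561) = (-955 - 3620045)*(-456732465894/523439) = -3621000*(-456732465894/523439) = 1653828259002174000/523439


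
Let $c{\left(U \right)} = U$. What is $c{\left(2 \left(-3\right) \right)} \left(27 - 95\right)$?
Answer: $408$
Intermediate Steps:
$c{\left(2 \left(-3\right) \right)} \left(27 - 95\right) = 2 \left(-3\right) \left(27 - 95\right) = \left(-6\right) \left(-68\right) = 408$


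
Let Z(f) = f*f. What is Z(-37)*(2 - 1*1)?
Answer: 1369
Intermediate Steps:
Z(f) = f²
Z(-37)*(2 - 1*1) = (-37)²*(2 - 1*1) = 1369*(2 - 1) = 1369*1 = 1369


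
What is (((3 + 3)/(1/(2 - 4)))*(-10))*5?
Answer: 600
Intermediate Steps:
(((3 + 3)/(1/(2 - 4)))*(-10))*5 = ((6/(1/(-2)))*(-10))*5 = ((6/(-½))*(-10))*5 = ((6*(-2))*(-10))*5 = -12*(-10)*5 = 120*5 = 600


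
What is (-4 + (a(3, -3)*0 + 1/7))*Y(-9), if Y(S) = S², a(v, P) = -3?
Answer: -2187/7 ≈ -312.43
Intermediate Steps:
(-4 + (a(3, -3)*0 + 1/7))*Y(-9) = (-4 + (-3*0 + 1/7))*(-9)² = (-4 + (0 + ⅐))*81 = (-4 + ⅐)*81 = -27/7*81 = -2187/7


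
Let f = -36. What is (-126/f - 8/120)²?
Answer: 10609/900 ≈ 11.788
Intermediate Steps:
(-126/f - 8/120)² = (-126/(-36) - 8/120)² = (-126*(-1/36) - 8*1/120)² = (7/2 - 1/15)² = (103/30)² = 10609/900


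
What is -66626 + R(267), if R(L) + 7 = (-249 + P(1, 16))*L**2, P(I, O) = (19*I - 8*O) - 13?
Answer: -26514852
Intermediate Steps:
P(I, O) = -13 - 8*O + 19*I (P(I, O) = (-8*O + 19*I) - 13 = -13 - 8*O + 19*I)
R(L) = -7 - 371*L**2 (R(L) = -7 + (-249 + (-13 - 8*16 + 19*1))*L**2 = -7 + (-249 + (-13 - 128 + 19))*L**2 = -7 + (-249 - 122)*L**2 = -7 - 371*L**2)
-66626 + R(267) = -66626 + (-7 - 371*267**2) = -66626 + (-7 - 371*71289) = -66626 + (-7 - 26448219) = -66626 - 26448226 = -26514852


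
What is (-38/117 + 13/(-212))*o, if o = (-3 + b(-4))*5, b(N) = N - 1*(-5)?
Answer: 47885/12402 ≈ 3.8611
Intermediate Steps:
b(N) = 5 + N (b(N) = N + 5 = 5 + N)
o = -10 (o = (-3 + (5 - 4))*5 = (-3 + 1)*5 = -2*5 = -10)
(-38/117 + 13/(-212))*o = (-38/117 + 13/(-212))*(-10) = (-38*1/117 + 13*(-1/212))*(-10) = (-38/117 - 13/212)*(-10) = -9577/24804*(-10) = 47885/12402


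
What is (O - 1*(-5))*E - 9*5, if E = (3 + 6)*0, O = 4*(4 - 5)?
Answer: -45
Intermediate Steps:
O = -4 (O = 4*(-1) = -4)
E = 0 (E = 9*0 = 0)
(O - 1*(-5))*E - 9*5 = (-4 - 1*(-5))*0 - 9*5 = (-4 + 5)*0 - 45 = 1*0 - 45 = 0 - 45 = -45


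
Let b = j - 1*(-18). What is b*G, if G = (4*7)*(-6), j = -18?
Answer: 0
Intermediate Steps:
b = 0 (b = -18 - 1*(-18) = -18 + 18 = 0)
G = -168 (G = 28*(-6) = -168)
b*G = 0*(-168) = 0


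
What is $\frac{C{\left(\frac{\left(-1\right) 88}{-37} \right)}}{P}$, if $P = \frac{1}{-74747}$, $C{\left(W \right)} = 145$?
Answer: $-10838315$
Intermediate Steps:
$P = - \frac{1}{74747} \approx -1.3378 \cdot 10^{-5}$
$\frac{C{\left(\frac{\left(-1\right) 88}{-37} \right)}}{P} = \frac{145}{- \frac{1}{74747}} = 145 \left(-74747\right) = -10838315$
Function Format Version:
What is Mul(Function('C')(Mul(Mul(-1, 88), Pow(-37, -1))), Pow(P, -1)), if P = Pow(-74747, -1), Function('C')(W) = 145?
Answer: -10838315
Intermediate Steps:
P = Rational(-1, 74747) ≈ -1.3378e-5
Mul(Function('C')(Mul(Mul(-1, 88), Pow(-37, -1))), Pow(P, -1)) = Mul(145, Pow(Rational(-1, 74747), -1)) = Mul(145, -74747) = -10838315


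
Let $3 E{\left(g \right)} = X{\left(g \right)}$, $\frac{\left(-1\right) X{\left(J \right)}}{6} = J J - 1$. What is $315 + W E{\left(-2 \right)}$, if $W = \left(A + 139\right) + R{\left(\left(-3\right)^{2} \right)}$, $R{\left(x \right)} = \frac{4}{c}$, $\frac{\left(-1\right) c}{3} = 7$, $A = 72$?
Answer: $- \frac{6649}{7} \approx -949.86$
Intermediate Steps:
$c = -21$ ($c = \left(-3\right) 7 = -21$)
$X{\left(J \right)} = 6 - 6 J^{2}$ ($X{\left(J \right)} = - 6 \left(J J - 1\right) = - 6 \left(J^{2} - 1\right) = - 6 \left(-1 + J^{2}\right) = 6 - 6 J^{2}$)
$R{\left(x \right)} = - \frac{4}{21}$ ($R{\left(x \right)} = \frac{4}{-21} = 4 \left(- \frac{1}{21}\right) = - \frac{4}{21}$)
$E{\left(g \right)} = 2 - 2 g^{2}$ ($E{\left(g \right)} = \frac{6 - 6 g^{2}}{3} = 2 - 2 g^{2}$)
$W = \frac{4427}{21}$ ($W = \left(72 + 139\right) - \frac{4}{21} = 211 - \frac{4}{21} = \frac{4427}{21} \approx 210.81$)
$315 + W E{\left(-2 \right)} = 315 + \frac{4427 \left(2 - 2 \left(-2\right)^{2}\right)}{21} = 315 + \frac{4427 \left(2 - 8\right)}{21} = 315 + \frac{4427}{21} \left(-6\right) = 315 - \frac{8854}{7} = - \frac{6649}{7}$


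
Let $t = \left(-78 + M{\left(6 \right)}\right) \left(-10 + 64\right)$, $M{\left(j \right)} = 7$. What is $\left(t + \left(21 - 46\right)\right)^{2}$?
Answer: $14891881$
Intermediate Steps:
$t = -3834$ ($t = \left(-78 + 7\right) \left(-10 + 64\right) = \left(-71\right) 54 = -3834$)
$\left(t + \left(21 - 46\right)\right)^{2} = \left(-3834 + \left(21 - 46\right)\right)^{2} = \left(-3834 - 25\right)^{2} = \left(-3859\right)^{2} = 14891881$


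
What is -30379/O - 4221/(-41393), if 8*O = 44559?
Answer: -9871740037/1844430687 ≈ -5.3522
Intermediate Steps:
O = 44559/8 (O = (⅛)*44559 = 44559/8 ≈ 5569.9)
-30379/O - 4221/(-41393) = -30379/44559/8 - 4221/(-41393) = -30379*8/44559 - 4221*(-1/41393) = -243032/44559 + 4221/41393 = -9871740037/1844430687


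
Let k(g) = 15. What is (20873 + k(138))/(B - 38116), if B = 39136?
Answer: 5222/255 ≈ 20.478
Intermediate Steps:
(20873 + k(138))/(B - 38116) = (20873 + 15)/(39136 - 38116) = 20888/1020 = 20888*(1/1020) = 5222/255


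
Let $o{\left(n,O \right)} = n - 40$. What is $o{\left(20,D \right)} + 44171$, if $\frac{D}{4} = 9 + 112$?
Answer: $44151$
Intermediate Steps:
$D = 484$ ($D = 4 \left(9 + 112\right) = 4 \cdot 121 = 484$)
$o{\left(n,O \right)} = -40 + n$
$o{\left(20,D \right)} + 44171 = \left(-40 + 20\right) + 44171 = -20 + 44171 = 44151$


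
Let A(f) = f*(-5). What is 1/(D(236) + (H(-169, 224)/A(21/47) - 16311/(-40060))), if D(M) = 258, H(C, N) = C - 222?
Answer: 168252/72924827 ≈ 0.0023072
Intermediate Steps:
H(C, N) = -222 + C
A(f) = -5*f
1/(D(236) + (H(-169, 224)/A(21/47) - 16311/(-40060))) = 1/(258 + ((-222 - 169)/((-105/47)) - 16311/(-40060))) = 1/(258 + (-391/((-105/47)) - 16311*(-1/40060))) = 1/(258 + (-391/((-5*21/47)) + 16311/40060)) = 1/(258 + (-391/(-105/47) + 16311/40060)) = 1/(258 + (-391*(-47/105) + 16311/40060)) = 1/(258 + (18377/105 + 16311/40060)) = 1/(258 + 29515811/168252) = 1/(72924827/168252) = 168252/72924827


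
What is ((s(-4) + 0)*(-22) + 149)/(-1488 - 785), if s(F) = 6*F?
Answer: -677/2273 ≈ -0.29784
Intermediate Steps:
((s(-4) + 0)*(-22) + 149)/(-1488 - 785) = ((6*(-4) + 0)*(-22) + 149)/(-1488 - 785) = ((-24 + 0)*(-22) + 149)/(-2273) = (-24*(-22) + 149)*(-1/2273) = (528 + 149)*(-1/2273) = 677*(-1/2273) = -677/2273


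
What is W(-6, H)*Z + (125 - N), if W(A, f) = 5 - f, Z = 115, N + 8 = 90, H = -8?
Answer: 1538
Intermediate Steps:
N = 82 (N = -8 + 90 = 82)
W(-6, H)*Z + (125 - N) = (5 - 1*(-8))*115 + (125 - 1*82) = (5 + 8)*115 + (125 - 82) = 13*115 + 43 = 1495 + 43 = 1538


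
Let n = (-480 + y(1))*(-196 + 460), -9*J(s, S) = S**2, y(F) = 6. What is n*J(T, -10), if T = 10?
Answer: 1390400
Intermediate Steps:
J(s, S) = -S**2/9
n = -125136 (n = (-480 + 6)*(-196 + 460) = -474*264 = -125136)
n*J(T, -10) = -(-13904)*(-10)**2 = -(-13904)*100 = -125136*(-100/9) = 1390400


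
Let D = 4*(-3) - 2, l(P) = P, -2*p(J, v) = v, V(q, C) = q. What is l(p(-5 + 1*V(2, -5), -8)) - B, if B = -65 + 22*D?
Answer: 377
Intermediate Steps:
p(J, v) = -v/2
D = -14 (D = -12 - 2 = -14)
B = -373 (B = -65 + 22*(-14) = -65 - 308 = -373)
l(p(-5 + 1*V(2, -5), -8)) - B = -½*(-8) - 1*(-373) = 4 + 373 = 377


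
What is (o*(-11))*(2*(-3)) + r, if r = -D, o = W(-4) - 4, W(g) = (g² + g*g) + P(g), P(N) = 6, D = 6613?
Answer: -4369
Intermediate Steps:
W(g) = 6 + 2*g² (W(g) = (g² + g*g) + 6 = (g² + g²) + 6 = 2*g² + 6 = 6 + 2*g²)
o = 34 (o = (6 + 2*(-4)²) - 4 = (6 + 2*16) - 4 = (6 + 32) - 4 = 38 - 4 = 34)
r = -6613 (r = -1*6613 = -6613)
(o*(-11))*(2*(-3)) + r = (34*(-11))*(2*(-3)) - 6613 = -374*(-6) - 6613 = 2244 - 6613 = -4369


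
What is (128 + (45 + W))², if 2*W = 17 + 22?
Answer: 148225/4 ≈ 37056.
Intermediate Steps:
W = 39/2 (W = (17 + 22)/2 = (½)*39 = 39/2 ≈ 19.500)
(128 + (45 + W))² = (128 + (45 + 39/2))² = (128 + 129/2)² = (385/2)² = 148225/4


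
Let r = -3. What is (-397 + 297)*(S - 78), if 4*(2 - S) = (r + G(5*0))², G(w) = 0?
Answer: 7825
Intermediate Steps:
S = -¼ (S = 2 - (-3 + 0)²/4 = 2 - ¼*(-3)² = 2 - ¼*9 = 2 - 9/4 = -¼ ≈ -0.25000)
(-397 + 297)*(S - 78) = (-397 + 297)*(-¼ - 78) = -100*(-313/4) = 7825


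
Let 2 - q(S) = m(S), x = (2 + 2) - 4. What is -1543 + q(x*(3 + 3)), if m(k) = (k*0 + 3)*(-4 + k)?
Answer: -1529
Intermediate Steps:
m(k) = -12 + 3*k (m(k) = (0 + 3)*(-4 + k) = 3*(-4 + k) = -12 + 3*k)
x = 0 (x = 4 - 4 = 0)
q(S) = 14 - 3*S (q(S) = 2 - (-12 + 3*S) = 2 + (12 - 3*S) = 14 - 3*S)
-1543 + q(x*(3 + 3)) = -1543 + (14 - 0*(3 + 3)) = -1543 + (14 - 0*6) = -1543 + (14 - 3*0) = -1543 + (14 + 0) = -1543 + 14 = -1529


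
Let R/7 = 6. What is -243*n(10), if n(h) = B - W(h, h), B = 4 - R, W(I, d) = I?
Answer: 11664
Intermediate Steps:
R = 42 (R = 7*6 = 42)
B = -38 (B = 4 - 1*42 = 4 - 42 = -38)
n(h) = -38 - h
-243*n(10) = -243*(-38 - 1*10) = -243*(-38 - 10) = -243*(-48) = 11664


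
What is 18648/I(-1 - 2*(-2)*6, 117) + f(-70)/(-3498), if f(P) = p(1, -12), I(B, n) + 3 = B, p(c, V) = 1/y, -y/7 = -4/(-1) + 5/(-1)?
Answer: 114153727/122430 ≈ 932.40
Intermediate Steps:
y = 7 (y = -7*(-4/(-1) + 5/(-1)) = -7*(-4*(-1) + 5*(-1)) = -7*(4 - 5) = -7*(-1) = 7)
p(c, V) = ⅐ (p(c, V) = 1/7 = ⅐)
I(B, n) = -3 + B
f(P) = ⅐
18648/I(-1 - 2*(-2)*6, 117) + f(-70)/(-3498) = 18648/(-3 + (-1 - 2*(-2)*6)) + (⅐)/(-3498) = 18648/(-3 + (-1 + 4*6)) + (⅐)*(-1/3498) = 18648/(-3 + (-1 + 24)) - 1/24486 = 18648/(-3 + 23) - 1/24486 = 18648/20 - 1/24486 = 18648*(1/20) - 1/24486 = 4662/5 - 1/24486 = 114153727/122430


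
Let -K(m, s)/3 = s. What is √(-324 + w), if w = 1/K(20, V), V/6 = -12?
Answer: I*√419898/36 ≈ 18.0*I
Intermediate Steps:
V = -72 (V = 6*(-12) = -72)
K(m, s) = -3*s
w = 1/216 (w = 1/(-3*(-72)) = 1/216 ≈ 0.0046296)
√(-324 + w) = √(-324 + 1/216) = √(-69983/216) = I*√419898/36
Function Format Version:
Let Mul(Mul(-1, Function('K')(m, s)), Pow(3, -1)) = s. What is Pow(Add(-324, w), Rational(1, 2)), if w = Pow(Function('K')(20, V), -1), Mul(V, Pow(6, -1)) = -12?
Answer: Mul(Rational(1, 36), I, Pow(419898, Rational(1, 2))) ≈ Mul(18.000, I)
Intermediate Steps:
V = -72 (V = Mul(6, -12) = -72)
Function('K')(m, s) = Mul(-3, s)
w = Rational(1, 216) (w = Pow(Mul(-3, -72), -1) = Pow(216, -1) = Rational(1, 216) ≈ 0.0046296)
Pow(Add(-324, w), Rational(1, 2)) = Pow(Add(-324, Rational(1, 216)), Rational(1, 2)) = Pow(Rational(-69983, 216), Rational(1, 2)) = Mul(Rational(1, 36), I, Pow(419898, Rational(1, 2)))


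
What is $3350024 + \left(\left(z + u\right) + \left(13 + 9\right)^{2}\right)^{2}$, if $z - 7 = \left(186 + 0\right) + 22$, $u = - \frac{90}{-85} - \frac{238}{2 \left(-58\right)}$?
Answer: $\frac{3736132915665}{972196} \approx 3.843 \cdot 10^{6}$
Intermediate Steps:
$u = \frac{3067}{986}$ ($u = \left(-90\right) \left(- \frac{1}{85}\right) - \frac{238}{-116} = \frac{18}{17} - - \frac{119}{58} = \frac{18}{17} + \frac{119}{58} = \frac{3067}{986} \approx 3.1105$)
$z = 215$ ($z = 7 + \left(\left(186 + 0\right) + 22\right) = 7 + \left(186 + 22\right) = 7 + 208 = 215$)
$3350024 + \left(\left(z + u\right) + \left(13 + 9\right)^{2}\right)^{2} = 3350024 + \left(\left(215 + \frac{3067}{986}\right) + \left(13 + 9\right)^{2}\right)^{2} = 3350024 + \left(\frac{215057}{986} + 22^{2}\right)^{2} = 3350024 + \left(\frac{215057}{986} + 484\right)^{2} = 3350024 + \left(\frac{692281}{986}\right)^{2} = 3350024 + \frac{479252982961}{972196} = \frac{3736132915665}{972196}$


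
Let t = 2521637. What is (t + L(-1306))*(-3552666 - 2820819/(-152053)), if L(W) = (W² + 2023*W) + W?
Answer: -855623719186859991/152053 ≈ -5.6271e+12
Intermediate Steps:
L(W) = W² + 2024*W
(t + L(-1306))*(-3552666 - 2820819/(-152053)) = (2521637 - 1306*(2024 - 1306))*(-3552666 - 2820819/(-152053)) = (2521637 - 1306*718)*(-3552666 - 2820819*(-1/152053)) = (2521637 - 937708)*(-3552666 + 2820819/152053) = 1583929*(-540190702479/152053) = -855623719186859991/152053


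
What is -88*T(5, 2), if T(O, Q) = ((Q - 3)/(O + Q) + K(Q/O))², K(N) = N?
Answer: -7128/1225 ≈ -5.8188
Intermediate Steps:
T(O, Q) = (Q/O + (-3 + Q)/(O + Q))² (T(O, Q) = ((Q - 3)/(O + Q) + Q/O)² = ((-3 + Q)/(O + Q) + Q/O)² = (Q/O + (-3 + Q)/(O + Q))²)
-88*T(5, 2) = -88*(2² + 5*(-3 + 2*2))²/(5²*(5 + 2)²) = -88*(4 + 5*(-3 + 4))²/(25*7²) = -88*(4 + 5*1)²/(25*49) = -88*(4 + 5)²/(25*49) = -88*9²/(25*49) = -88*81/(25*49) = -88*81/1225 = -7128/1225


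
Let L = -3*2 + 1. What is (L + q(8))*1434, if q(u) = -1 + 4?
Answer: -2868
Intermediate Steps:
q(u) = 3
L = -5 (L = -3*2 + 1 = -6 + 1 = -5)
(L + q(8))*1434 = (-5 + 3)*1434 = -2*1434 = -2868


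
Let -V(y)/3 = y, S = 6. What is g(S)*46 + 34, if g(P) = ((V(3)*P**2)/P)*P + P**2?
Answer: -13214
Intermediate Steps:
V(y) = -3*y
g(P) = -8*P**2 (g(P) = (((-3*3)*P**2)/P)*P + P**2 = ((-9*P**2)/P)*P + P**2 = (-9*P)*P + P**2 = -9*P**2 + P**2 = -8*P**2)
g(S)*46 + 34 = -8*6**2*46 + 34 = -8*36*46 + 34 = -288*46 + 34 = -13248 + 34 = -13214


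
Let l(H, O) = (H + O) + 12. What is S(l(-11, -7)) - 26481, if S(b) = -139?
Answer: -26620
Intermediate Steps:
l(H, O) = 12 + H + O
S(l(-11, -7)) - 26481 = -139 - 26481 = -26620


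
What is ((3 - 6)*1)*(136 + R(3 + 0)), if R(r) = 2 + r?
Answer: -423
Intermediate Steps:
((3 - 6)*1)*(136 + R(3 + 0)) = ((3 - 6)*1)*(136 + (2 + (3 + 0))) = (-3*1)*(136 + (2 + 3)) = -3*(136 + 5) = -3*141 = -423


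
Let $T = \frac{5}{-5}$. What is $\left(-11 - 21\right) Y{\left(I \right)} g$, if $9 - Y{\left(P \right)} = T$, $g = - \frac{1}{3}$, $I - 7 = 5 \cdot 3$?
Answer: $\frac{320}{3} \approx 106.67$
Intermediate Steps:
$I = 22$ ($I = 7 + 5 \cdot 3 = 7 + 15 = 22$)
$g = - \frac{1}{3}$ ($g = \left(-1\right) \frac{1}{3} = - \frac{1}{3} \approx -0.33333$)
$T = -1$ ($T = 5 \left(- \frac{1}{5}\right) = -1$)
$Y{\left(P \right)} = 10$ ($Y{\left(P \right)} = 9 - -1 = 9 + 1 = 10$)
$\left(-11 - 21\right) Y{\left(I \right)} g = \left(-11 - 21\right) 10 \left(- \frac{1}{3}\right) = \left(-32\right) 10 \left(- \frac{1}{3}\right) = \left(-320\right) \left(- \frac{1}{3}\right) = \frac{320}{3}$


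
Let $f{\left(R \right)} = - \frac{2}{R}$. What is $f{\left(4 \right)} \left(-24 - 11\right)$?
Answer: $\frac{35}{2} \approx 17.5$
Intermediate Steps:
$f{\left(4 \right)} \left(-24 - 11\right) = - \frac{2}{4} \left(-24 - 11\right) = \left(-2\right) \frac{1}{4} \left(-35\right) = \left(- \frac{1}{2}\right) \left(-35\right) = \frac{35}{2}$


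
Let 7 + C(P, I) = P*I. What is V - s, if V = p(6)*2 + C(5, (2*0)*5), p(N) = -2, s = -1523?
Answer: 1512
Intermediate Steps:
C(P, I) = -7 + I*P (C(P, I) = -7 + P*I = -7 + I*P)
V = -11 (V = -2*2 + (-7 + ((2*0)*5)*5) = -4 + (-7 + (0*5)*5) = -4 + (-7 + 0*5) = -4 + (-7 + 0) = -4 - 7 = -11)
V - s = -11 - 1*(-1523) = -11 + 1523 = 1512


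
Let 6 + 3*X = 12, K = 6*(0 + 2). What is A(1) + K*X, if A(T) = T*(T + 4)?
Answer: 29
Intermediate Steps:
K = 12 (K = 6*2 = 12)
A(T) = T*(4 + T)
X = 2 (X = -2 + (⅓)*12 = -2 + 4 = 2)
A(1) + K*X = 1*(4 + 1) + 12*2 = 1*5 + 24 = 5 + 24 = 29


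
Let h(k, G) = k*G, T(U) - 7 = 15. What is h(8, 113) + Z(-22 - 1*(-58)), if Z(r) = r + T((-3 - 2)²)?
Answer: 962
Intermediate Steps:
T(U) = 22 (T(U) = 7 + 15 = 22)
h(k, G) = G*k
Z(r) = 22 + r (Z(r) = r + 22 = 22 + r)
h(8, 113) + Z(-22 - 1*(-58)) = 113*8 + (22 + (-22 - 1*(-58))) = 904 + (22 + (-22 + 58)) = 904 + (22 + 36) = 904 + 58 = 962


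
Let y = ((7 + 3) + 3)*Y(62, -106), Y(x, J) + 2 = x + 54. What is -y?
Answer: -1482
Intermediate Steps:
Y(x, J) = 52 + x (Y(x, J) = -2 + (x + 54) = -2 + (54 + x) = 52 + x)
y = 1482 (y = ((7 + 3) + 3)*(52 + 62) = (10 + 3)*114 = 13*114 = 1482)
-y = -1*1482 = -1482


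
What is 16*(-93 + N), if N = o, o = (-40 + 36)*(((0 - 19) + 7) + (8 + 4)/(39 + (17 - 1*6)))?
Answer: -18384/25 ≈ -735.36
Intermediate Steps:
o = 1176/25 (o = -4*((-19 + 7) + 12/(39 + (17 - 6))) = -4*(-12 + 12/(39 + 11)) = -4*(-12 + 12/50) = -4*(-12 + 12*(1/50)) = -4*(-12 + 6/25) = -4*(-294/25) = 1176/25 ≈ 47.040)
N = 1176/25 ≈ 47.040
16*(-93 + N) = 16*(-93 + 1176/25) = 16*(-1149/25) = -18384/25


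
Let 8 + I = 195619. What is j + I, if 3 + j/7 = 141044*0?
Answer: 195590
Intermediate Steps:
I = 195611 (I = -8 + 195619 = 195611)
j = -21 (j = -21 + 7*(141044*0) = -21 + 7*0 = -21 + 0 = -21)
j + I = -21 + 195611 = 195590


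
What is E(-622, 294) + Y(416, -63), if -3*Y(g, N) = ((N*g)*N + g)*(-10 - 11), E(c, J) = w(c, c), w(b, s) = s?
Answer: 11560018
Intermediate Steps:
E(c, J) = c
Y(g, N) = 7*g + 7*g*N² (Y(g, N) = -((N*g)*N + g)*(-10 - 11)/3 = -(g*N² + g)*(-21)/3 = -(g + g*N²)*(-21)/3 = -(-21*g - 21*g*N²)/3 = 7*g + 7*g*N²)
E(-622, 294) + Y(416, -63) = -622 + 7*416*(1 + (-63)²) = -622 + 7*416*(1 + 3969) = -622 + 7*416*3970 = -622 + 11560640 = 11560018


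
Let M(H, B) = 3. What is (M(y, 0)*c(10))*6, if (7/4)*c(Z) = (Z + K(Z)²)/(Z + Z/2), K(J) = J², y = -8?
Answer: 6864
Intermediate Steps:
c(Z) = 8*(Z + Z⁴)/(21*Z) (c(Z) = 4*((Z + (Z²)²)/(Z + Z/2))/7 = 4*((Z + Z⁴)/(Z + Z*(½)))/7 = 4*((Z + Z⁴)/(Z + Z/2))/7 = 4*((Z + Z⁴)/((3*Z/2)))/7 = 4*((Z + Z⁴)*(2/(3*Z)))/7 = 4*(2*(Z + Z⁴)/(3*Z))/7 = 8*(Z + Z⁴)/(21*Z))
(M(y, 0)*c(10))*6 = (3*(8/21 + (8/21)*10³))*6 = (3*(8/21 + (8/21)*1000))*6 = (3*(8/21 + 8000/21))*6 = (3*(1144/3))*6 = 1144*6 = 6864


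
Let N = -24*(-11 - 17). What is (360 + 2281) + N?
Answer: 3313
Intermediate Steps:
N = 672 (N = -24*(-28) = 672)
(360 + 2281) + N = (360 + 2281) + 672 = 2641 + 672 = 3313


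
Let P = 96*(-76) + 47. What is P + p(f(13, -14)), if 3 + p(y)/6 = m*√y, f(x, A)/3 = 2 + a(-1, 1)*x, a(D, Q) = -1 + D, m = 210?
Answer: -7267 + 7560*I*√2 ≈ -7267.0 + 10691.0*I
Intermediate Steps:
P = -7249 (P = -7296 + 47 = -7249)
f(x, A) = 6 - 6*x (f(x, A) = 3*(2 + (-1 - 1)*x) = 3*(2 - 2*x) = 6 - 6*x)
p(y) = -18 + 1260*√y (p(y) = -18 + 6*(210*√y) = -18 + 1260*√y)
P + p(f(13, -14)) = -7249 + (-18 + 1260*√(6 - 6*13)) = -7249 + (-18 + 1260*√(6 - 78)) = -7249 + (-18 + 1260*√(-72)) = -7249 + (-18 + 1260*(6*I*√2)) = -7249 + (-18 + 7560*I*√2) = -7267 + 7560*I*√2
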